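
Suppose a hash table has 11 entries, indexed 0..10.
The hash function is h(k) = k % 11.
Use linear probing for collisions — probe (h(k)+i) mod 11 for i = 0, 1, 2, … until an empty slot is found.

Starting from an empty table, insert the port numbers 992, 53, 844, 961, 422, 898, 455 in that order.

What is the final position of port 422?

992 hashes to 2; slot 2 is free -> place at 2.
53 hashes to 9; slot 9 is free -> place at 9.
844 hashes to 8; slot 8 is free -> place at 8.
961 hashes to 4; slot 4 is free -> place at 4.
422 hashes to 4; 4 taken -> place at 5.
898 hashes to 7; slot 7 is free -> place at 7.
455 hashes to 4; 4,5 taken -> place at 6.
Table: [∅, ∅, 992, ∅, 961, 422, 455, 898, 844, 53, ∅]

5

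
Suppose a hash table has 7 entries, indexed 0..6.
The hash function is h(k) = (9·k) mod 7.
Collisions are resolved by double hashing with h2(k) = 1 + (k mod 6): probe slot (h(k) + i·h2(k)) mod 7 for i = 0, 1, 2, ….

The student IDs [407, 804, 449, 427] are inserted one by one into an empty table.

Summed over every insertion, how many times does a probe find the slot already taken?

407: h=2 => slot 2
804: h=5 => slot 5
449: h=2, h2=6, probe 2,1 => slot 1
427: h=0 => slot 0
Table: [427, 449, 407, _, _, 804, _]

1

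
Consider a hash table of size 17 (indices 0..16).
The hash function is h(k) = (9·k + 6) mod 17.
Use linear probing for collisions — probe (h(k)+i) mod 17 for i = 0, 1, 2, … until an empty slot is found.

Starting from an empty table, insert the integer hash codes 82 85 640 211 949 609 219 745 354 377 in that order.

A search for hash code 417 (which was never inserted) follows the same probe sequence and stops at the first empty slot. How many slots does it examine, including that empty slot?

82: h=13 => slot 13
85: h=6 => slot 6
640: h=3 => slot 3
211: h=1 => slot 1
949: h=13, probe 13,14 => slot 14
609: h=13, probe 13,14,15 => slot 15
219: h=5 => slot 5
745: h=13, probe 13,14,15,16 => slot 16
354: h=13, probe 13,14,15,16,0 => slot 0
377: h=16, probe 16,0,1,2 => slot 2
Table: [354, 211, 377, 640, ., 219, 85, ., ., ., ., ., ., 82, 949, 609, 745]
Lookup 417: h=2, probe 2,3,4 → slot 4 empty, not found.

3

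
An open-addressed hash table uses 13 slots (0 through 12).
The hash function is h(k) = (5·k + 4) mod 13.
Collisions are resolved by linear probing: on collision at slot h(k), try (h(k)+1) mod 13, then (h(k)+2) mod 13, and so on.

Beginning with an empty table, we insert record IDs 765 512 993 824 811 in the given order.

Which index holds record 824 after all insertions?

5

Insert 765: h=7, slot 7 empty => index 7.
Insert 512: h=3, slot 3 empty => index 3.
Insert 993: h=3, slot 3 occupied => index 4.
Insert 824: h=3, slots 3,4 occupied => index 5.
Insert 811: h=3, slots 3,4,5 occupied => index 6.
Table: [-, -, -, 512, 993, 824, 811, 765, -, -, -, -, -]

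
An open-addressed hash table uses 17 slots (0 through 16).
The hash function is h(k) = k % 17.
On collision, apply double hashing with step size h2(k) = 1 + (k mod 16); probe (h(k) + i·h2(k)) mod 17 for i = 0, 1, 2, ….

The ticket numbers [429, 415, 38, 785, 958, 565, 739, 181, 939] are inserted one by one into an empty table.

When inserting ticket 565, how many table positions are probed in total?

Insert 429: h=4, slot 4 empty -> index 4.
Insert 415: h=7, slot 7 empty -> index 7.
Insert 38: h=4, h2=7, slot 4 occupied -> index 11.
Insert 785: h=3, slot 3 empty -> index 3.
Insert 958: h=6, slot 6 empty -> index 6.
Insert 565: h=4, h2=6, slot 4 occupied -> index 10.
Insert 739: h=8, slot 8 empty -> index 8.
Insert 181: h=11, h2=6, slot 11 occupied -> index 0.
Insert 939: h=4, h2=12, slot 4 occupied -> index 16.
Table: [181, ∅, ∅, 785, 429, ∅, 958, 415, 739, ∅, 565, 38, ∅, ∅, ∅, ∅, 939]

2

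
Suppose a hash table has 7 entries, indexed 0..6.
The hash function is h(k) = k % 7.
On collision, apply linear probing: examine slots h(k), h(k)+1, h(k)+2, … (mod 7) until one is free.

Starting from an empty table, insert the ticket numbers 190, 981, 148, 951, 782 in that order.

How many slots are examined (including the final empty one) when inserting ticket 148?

Insert 190: h=1, slot 1 empty → index 1.
Insert 981: h=1, slot 1 occupied → index 2.
Insert 148: h=1, slots 1,2 occupied → index 3.
Insert 951: h=6, slot 6 empty → index 6.
Insert 782: h=5, slot 5 empty → index 5.
Table: [., 190, 981, 148, ., 782, 951]

3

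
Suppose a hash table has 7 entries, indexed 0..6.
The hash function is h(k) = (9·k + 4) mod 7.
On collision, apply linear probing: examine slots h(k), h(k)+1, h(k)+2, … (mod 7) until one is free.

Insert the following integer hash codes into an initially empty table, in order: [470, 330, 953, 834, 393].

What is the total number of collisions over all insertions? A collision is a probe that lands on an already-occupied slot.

10

Insert 470: h=6, slot 6 empty → index 6.
Insert 330: h=6, slot 6 occupied → index 0.
Insert 953: h=6, slots 6,0 occupied → index 1.
Insert 834: h=6, slots 6,0,1 occupied → index 2.
Insert 393: h=6, slots 6,0,1,2 occupied → index 3.
Table: [330, 953, 834, 393, _, _, 470]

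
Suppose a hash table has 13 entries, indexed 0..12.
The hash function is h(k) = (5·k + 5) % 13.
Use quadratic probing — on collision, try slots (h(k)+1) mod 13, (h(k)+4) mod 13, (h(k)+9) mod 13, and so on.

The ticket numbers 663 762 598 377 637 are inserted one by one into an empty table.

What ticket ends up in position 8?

637

663 hashes to 5; slot 5 is free -> place at 5.
762 hashes to 6; slot 6 is free -> place at 6.
598 hashes to 5; 5,6 taken -> place at 9.
377 hashes to 5; 5,6,9 taken -> place at 1.
637 hashes to 5; 5,6,9,1 taken -> place at 8.
Table: [_, 377, _, _, _, 663, 762, _, 637, 598, _, _, _]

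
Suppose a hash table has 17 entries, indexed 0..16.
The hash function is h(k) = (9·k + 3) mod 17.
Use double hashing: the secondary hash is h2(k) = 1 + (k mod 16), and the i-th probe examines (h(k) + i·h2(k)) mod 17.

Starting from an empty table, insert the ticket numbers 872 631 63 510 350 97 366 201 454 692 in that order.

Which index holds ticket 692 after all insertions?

872 hashes to 14; slot 14 is free → place at 14.
631 hashes to 4; slot 4 is free → place at 4.
63 hashes to 9; slot 9 is free → place at 9.
510 hashes to 3; slot 3 is free → place at 3.
350 hashes to 8; slot 8 is free → place at 8.
97 hashes to 9, h2=2; 9 taken → place at 11.
366 hashes to 16; slot 16 is free → place at 16.
201 hashes to 10; slot 10 is free → place at 10.
454 hashes to 9, h2=7; 9,16 taken → place at 6.
692 hashes to 9, h2=5; 9,14 taken → place at 2.
Table: [—, —, 692, 510, 631, —, 454, —, 350, 63, 201, 97, —, —, 872, —, 366]

2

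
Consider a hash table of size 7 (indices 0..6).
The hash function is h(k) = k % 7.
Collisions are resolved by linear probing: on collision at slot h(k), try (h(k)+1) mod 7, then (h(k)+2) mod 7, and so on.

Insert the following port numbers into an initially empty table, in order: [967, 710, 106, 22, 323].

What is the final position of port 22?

4

Insert 967: h=1, slot 1 empty -> index 1.
Insert 710: h=3, slot 3 empty -> index 3.
Insert 106: h=1, slot 1 occupied -> index 2.
Insert 22: h=1, slots 1,2,3 occupied -> index 4.
Insert 323: h=1, slots 1,2,3,4 occupied -> index 5.
Table: [-, 967, 106, 710, 22, 323, -]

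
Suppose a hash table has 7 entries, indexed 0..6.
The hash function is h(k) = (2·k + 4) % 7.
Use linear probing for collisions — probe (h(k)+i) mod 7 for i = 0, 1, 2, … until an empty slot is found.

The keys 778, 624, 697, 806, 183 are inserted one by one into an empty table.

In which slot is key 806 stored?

1

Insert 778: h=6, slot 6 empty -> index 6.
Insert 624: h=6, slot 6 occupied -> index 0.
Insert 697: h=5, slot 5 empty -> index 5.
Insert 806: h=6, slots 6,0 occupied -> index 1.
Insert 183: h=6, slots 6,0,1 occupied -> index 2.
Table: [624, 806, 183, ∅, ∅, 697, 778]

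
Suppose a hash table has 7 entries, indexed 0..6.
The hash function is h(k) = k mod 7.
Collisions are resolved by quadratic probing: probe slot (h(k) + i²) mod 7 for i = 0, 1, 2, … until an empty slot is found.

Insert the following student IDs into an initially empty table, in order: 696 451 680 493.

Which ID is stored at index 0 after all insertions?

493

Insert 696: h=3, slot 3 empty -> index 3.
Insert 451: h=3, slot 3 occupied -> index 4.
Insert 680: h=1, slot 1 empty -> index 1.
Insert 493: h=3, slots 3,4 occupied -> index 0.
Table: [493, 680, _, 696, 451, _, _]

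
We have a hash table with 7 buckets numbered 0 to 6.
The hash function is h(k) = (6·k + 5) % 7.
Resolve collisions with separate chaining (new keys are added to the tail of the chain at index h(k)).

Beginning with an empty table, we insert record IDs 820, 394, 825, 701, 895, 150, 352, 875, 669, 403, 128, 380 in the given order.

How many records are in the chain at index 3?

4

Insert 820: h=4, bucket 4 empty -> new chain.
Insert 394: h=3, bucket 3 empty -> new chain.
Insert 825: h=6, bucket 6 empty -> new chain.
Insert 701: h=4, bucket 4 nonempty -> append to chain.
Insert 895: h=6, bucket 6 nonempty -> append to chain.
Insert 150: h=2, bucket 2 empty -> new chain.
Insert 352: h=3, bucket 3 nonempty -> append to chain.
Insert 875: h=5, bucket 5 empty -> new chain.
Insert 669: h=1, bucket 1 empty -> new chain.
Insert 403: h=1, bucket 1 nonempty -> append to chain.
Insert 128: h=3, bucket 3 nonempty -> append to chain.
Insert 380: h=3, bucket 3 nonempty -> append to chain.
Final buckets:
0: -
1: 669 -> 403
2: 150
3: 394 -> 352 -> 128 -> 380
4: 820 -> 701
5: 875
6: 825 -> 895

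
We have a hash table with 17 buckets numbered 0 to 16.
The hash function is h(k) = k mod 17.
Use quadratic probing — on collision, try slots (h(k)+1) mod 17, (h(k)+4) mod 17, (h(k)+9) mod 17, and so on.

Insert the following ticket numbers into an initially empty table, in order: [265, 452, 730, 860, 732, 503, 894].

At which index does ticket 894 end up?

9

Insert 265: h=10, slot 10 empty => index 10.
Insert 452: h=10, slot 10 occupied => index 11.
Insert 730: h=16, slot 16 empty => index 16.
Insert 860: h=10, slots 10,11 occupied => index 14.
Insert 732: h=1, slot 1 empty => index 1.
Insert 503: h=10, slots 10,11,14 occupied => index 2.
Insert 894: h=10, slots 10,11,14,2 occupied => index 9.
Table: [∅, 732, 503, ∅, ∅, ∅, ∅, ∅, ∅, 894, 265, 452, ∅, ∅, 860, ∅, 730]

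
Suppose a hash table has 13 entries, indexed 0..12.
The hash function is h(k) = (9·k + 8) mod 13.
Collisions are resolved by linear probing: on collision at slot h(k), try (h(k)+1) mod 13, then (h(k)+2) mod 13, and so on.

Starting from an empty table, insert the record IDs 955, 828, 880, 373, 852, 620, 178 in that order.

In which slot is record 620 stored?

1

Insert 955: h=10, slot 10 empty -> index 10.
Insert 828: h=11, slot 11 empty -> index 11.
Insert 880: h=11, slot 11 occupied -> index 12.
Insert 373: h=11, slots 11,12 occupied -> index 0.
Insert 852: h=6, slot 6 empty -> index 6.
Insert 620: h=11, slots 11,12,0 occupied -> index 1.
Insert 178: h=11, slots 11,12,0,1 occupied -> index 2.
Table: [373, 620, 178, ., ., ., 852, ., ., ., 955, 828, 880]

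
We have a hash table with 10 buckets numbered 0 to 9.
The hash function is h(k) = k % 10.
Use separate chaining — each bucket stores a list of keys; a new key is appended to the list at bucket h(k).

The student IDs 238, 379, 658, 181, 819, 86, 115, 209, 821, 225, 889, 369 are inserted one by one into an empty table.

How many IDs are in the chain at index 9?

5

Insert 238: h=8, bucket 8 empty -> new chain.
Insert 379: h=9, bucket 9 empty -> new chain.
Insert 658: h=8, bucket 8 nonempty -> append to chain.
Insert 181: h=1, bucket 1 empty -> new chain.
Insert 819: h=9, bucket 9 nonempty -> append to chain.
Insert 86: h=6, bucket 6 empty -> new chain.
Insert 115: h=5, bucket 5 empty -> new chain.
Insert 209: h=9, bucket 9 nonempty -> append to chain.
Insert 821: h=1, bucket 1 nonempty -> append to chain.
Insert 225: h=5, bucket 5 nonempty -> append to chain.
Insert 889: h=9, bucket 9 nonempty -> append to chain.
Insert 369: h=9, bucket 9 nonempty -> append to chain.
Final buckets:
0: .
1: 181 -> 821
2: .
3: .
4: .
5: 115 -> 225
6: 86
7: .
8: 238 -> 658
9: 379 -> 819 -> 209 -> 889 -> 369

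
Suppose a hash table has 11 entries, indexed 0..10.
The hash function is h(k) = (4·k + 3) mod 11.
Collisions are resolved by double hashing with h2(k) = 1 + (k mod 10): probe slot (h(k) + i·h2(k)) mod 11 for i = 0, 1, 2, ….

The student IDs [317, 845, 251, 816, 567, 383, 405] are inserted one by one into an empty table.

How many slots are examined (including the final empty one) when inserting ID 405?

3

317: h=6 => slot 6
845: h=6, h2=6, probe 6,1 => slot 1
251: h=6, h2=2, probe 6,8 => slot 8
816: h=0 => slot 0
567: h=5 => slot 5
383: h=6, h2=4, probe 6,10 => slot 10
405: h=6, h2=6, probe 6,1,7 => slot 7
Table: [816, 845, -, -, -, 567, 317, 405, 251, -, 383]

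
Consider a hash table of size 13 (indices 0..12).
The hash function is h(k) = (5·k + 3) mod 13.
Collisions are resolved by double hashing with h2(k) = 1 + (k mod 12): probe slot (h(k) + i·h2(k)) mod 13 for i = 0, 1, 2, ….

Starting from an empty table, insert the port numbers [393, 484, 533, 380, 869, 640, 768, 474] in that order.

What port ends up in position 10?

484

393 hashes to 5; slot 5 is free → place at 5.
484 hashes to 5, h2=5; 5 taken → place at 10.
533 hashes to 3; slot 3 is free → place at 3.
380 hashes to 5, h2=9; 5 taken → place at 1.
869 hashes to 6; slot 6 is free → place at 6.
640 hashes to 5, h2=5; 5,10 taken → place at 2.
768 hashes to 8; slot 8 is free → place at 8.
474 hashes to 7; slot 7 is free → place at 7.
Table: [-, 380, 640, 533, -, 393, 869, 474, 768, -, 484, -, -]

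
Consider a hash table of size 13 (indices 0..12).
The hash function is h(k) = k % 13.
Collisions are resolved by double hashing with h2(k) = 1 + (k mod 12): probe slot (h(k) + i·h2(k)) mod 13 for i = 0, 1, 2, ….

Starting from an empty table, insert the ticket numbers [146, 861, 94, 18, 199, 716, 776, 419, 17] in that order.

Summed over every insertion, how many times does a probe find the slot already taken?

146: h=3 => slot 3
861: h=3, h2=10, probe 3,0 => slot 0
94: h=3, h2=11, probe 3,1 => slot 1
18: h=5 => slot 5
199: h=4 => slot 4
716: h=1, h2=9, probe 1,10 => slot 10
776: h=9 => slot 9
419: h=3, h2=12, probe 3,2 => slot 2
17: h=4, h2=6, probe 4,10,3,9,2,8 => slot 8
Table: [861, 94, 419, 146, 199, 18, ., ., 17, 776, 716, ., .]

9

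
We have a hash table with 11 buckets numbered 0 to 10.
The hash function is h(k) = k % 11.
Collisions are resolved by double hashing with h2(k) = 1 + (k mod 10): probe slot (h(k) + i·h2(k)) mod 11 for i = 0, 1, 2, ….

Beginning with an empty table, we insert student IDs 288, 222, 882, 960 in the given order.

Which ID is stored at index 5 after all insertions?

222

288: h=2 → slot 2
222: h=2, h2=3, probe 2,5 → slot 5
882: h=2, h2=3, probe 2,5,8 → slot 8
960: h=3 → slot 3
Table: [—, —, 288, 960, —, 222, —, —, 882, —, —]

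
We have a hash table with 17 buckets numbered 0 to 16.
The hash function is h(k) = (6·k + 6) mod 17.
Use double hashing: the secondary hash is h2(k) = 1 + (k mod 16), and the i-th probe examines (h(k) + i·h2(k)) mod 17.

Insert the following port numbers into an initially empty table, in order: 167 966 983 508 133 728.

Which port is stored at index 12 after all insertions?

167 hashes to 5; slot 5 is free -> place at 5.
966 hashes to 5, h2=7; 5 taken -> place at 12.
983 hashes to 5, h2=8; 5 taken -> place at 13.
508 hashes to 11; slot 11 is free -> place at 11.
133 hashes to 5, h2=6; 5,11 taken -> place at 0.
728 hashes to 5, h2=9; 5 taken -> place at 14.
Table: [133, _, _, _, _, 167, _, _, _, _, _, 508, 966, 983, 728, _, _]

966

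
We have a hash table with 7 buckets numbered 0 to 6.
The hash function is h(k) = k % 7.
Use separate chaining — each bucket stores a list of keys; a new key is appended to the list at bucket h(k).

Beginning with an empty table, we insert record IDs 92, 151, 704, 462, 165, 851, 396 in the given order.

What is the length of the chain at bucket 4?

5

Insert 92: h=1, bucket 1 empty -> new chain.
Insert 151: h=4, bucket 4 empty -> new chain.
Insert 704: h=4, bucket 4 nonempty -> append to chain.
Insert 462: h=0, bucket 0 empty -> new chain.
Insert 165: h=4, bucket 4 nonempty -> append to chain.
Insert 851: h=4, bucket 4 nonempty -> append to chain.
Insert 396: h=4, bucket 4 nonempty -> append to chain.
Final buckets:
0: 462
1: 92
2: _
3: _
4: 151 -> 704 -> 165 -> 851 -> 396
5: _
6: _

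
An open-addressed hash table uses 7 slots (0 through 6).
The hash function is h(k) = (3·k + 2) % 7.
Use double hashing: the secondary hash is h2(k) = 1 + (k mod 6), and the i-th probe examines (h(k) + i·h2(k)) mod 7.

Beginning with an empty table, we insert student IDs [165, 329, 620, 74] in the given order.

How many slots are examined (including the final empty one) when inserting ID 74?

Insert 165: h=0, slot 0 empty → index 0.
Insert 329: h=2, slot 2 empty → index 2.
Insert 620: h=0, h2=3, slot 0 occupied → index 3.
Insert 74: h=0, h2=3, slots 0,3 occupied → index 6.
Table: [165, ∅, 329, 620, ∅, ∅, 74]

3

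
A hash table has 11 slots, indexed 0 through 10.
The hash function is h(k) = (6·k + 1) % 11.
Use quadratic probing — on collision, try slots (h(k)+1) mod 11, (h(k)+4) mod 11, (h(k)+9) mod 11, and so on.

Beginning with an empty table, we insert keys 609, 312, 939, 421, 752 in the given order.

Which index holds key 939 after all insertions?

609 hashes to 3; slot 3 is free -> place at 3.
312 hashes to 3; 3 taken -> place at 4.
939 hashes to 3; 3,4 taken -> place at 7.
421 hashes to 8; slot 8 is free -> place at 8.
752 hashes to 3; 3,4,7 taken -> place at 1.
Table: [∅, 752, ∅, 609, 312, ∅, ∅, 939, 421, ∅, ∅]

7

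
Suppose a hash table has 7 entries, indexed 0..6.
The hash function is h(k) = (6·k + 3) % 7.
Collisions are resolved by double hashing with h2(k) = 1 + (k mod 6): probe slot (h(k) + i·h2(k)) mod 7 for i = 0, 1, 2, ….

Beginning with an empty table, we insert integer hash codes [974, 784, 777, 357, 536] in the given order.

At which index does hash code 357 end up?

Insert 974: h=2, slot 2 empty => index 2.
Insert 784: h=3, slot 3 empty => index 3.
Insert 777: h=3, h2=4, slot 3 occupied => index 0.
Insert 357: h=3, h2=4, slots 3,0 occupied => index 4.
Insert 536: h=6, slot 6 empty => index 6.
Table: [777, —, 974, 784, 357, —, 536]

4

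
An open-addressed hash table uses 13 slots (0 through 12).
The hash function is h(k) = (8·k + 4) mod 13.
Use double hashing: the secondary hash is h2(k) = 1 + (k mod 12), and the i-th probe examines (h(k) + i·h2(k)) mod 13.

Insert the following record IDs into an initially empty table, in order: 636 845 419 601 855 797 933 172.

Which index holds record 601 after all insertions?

6

636: h=9 -> slot 9
845: h=4 -> slot 4
419: h=2 -> slot 2
601: h=2, h2=2, probe 2,4,6 -> slot 6
855: h=6, h2=4, probe 6,10 -> slot 10
797: h=10, h2=6, probe 10,3 -> slot 3
933: h=6, h2=10, probe 6,3,0 -> slot 0
172: h=2, h2=5, probe 2,7 -> slot 7
Table: [933, ∅, 419, 797, 845, ∅, 601, 172, ∅, 636, 855, ∅, ∅]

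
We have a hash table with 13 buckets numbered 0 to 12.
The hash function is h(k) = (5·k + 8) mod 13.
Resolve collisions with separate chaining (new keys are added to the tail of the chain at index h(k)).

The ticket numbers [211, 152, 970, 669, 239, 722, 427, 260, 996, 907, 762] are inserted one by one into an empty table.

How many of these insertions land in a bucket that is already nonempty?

Insert 211: h=10, bucket 10 empty → new chain.
Insert 152: h=1, bucket 1 empty → new chain.
Insert 970: h=9, bucket 9 empty → new chain.
Insert 669: h=12, bucket 12 empty → new chain.
Insert 239: h=7, bucket 7 empty → new chain.
Insert 722: h=4, bucket 4 empty → new chain.
Insert 427: h=11, bucket 11 empty → new chain.
Insert 260: h=8, bucket 8 empty → new chain.
Insert 996: h=9, bucket 9 nonempty → append to chain.
Insert 907: h=6, bucket 6 empty → new chain.
Insert 762: h=9, bucket 9 nonempty → append to chain.
Final buckets:
0: ∅
1: 152
2: ∅
3: ∅
4: 722
5: ∅
6: 907
7: 239
8: 260
9: 970 -> 996 -> 762
10: 211
11: 427
12: 669

2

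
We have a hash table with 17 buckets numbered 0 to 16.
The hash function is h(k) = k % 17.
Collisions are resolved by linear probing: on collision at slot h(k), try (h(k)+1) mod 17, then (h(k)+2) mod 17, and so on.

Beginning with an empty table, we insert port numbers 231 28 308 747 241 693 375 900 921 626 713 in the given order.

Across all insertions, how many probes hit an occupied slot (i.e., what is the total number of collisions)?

8

231: h=10 => slot 10
28: h=11 => slot 11
308: h=2 => slot 2
747: h=16 => slot 16
241: h=3 => slot 3
693: h=13 => slot 13
375: h=1 => slot 1
900: h=16, probe 16,0 => slot 0
921: h=3, probe 3,4 => slot 4
626: h=14 => slot 14
713: h=16, probe 16,0,1,2,3,4,5 => slot 5
Table: [900, 375, 308, 241, 921, 713, ., ., ., ., 231, 28, ., 693, 626, ., 747]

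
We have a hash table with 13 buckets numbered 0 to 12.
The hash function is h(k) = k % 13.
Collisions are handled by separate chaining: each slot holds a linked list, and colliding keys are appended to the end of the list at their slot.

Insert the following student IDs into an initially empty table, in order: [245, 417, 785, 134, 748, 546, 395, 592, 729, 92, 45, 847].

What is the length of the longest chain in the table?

3

245 → bucket 11
417 → bucket 1
785 → bucket 5
134 → bucket 4
748 → bucket 7
546 → bucket 0
395 → bucket 5 (collision)
592 → bucket 7 (collision)
729 → bucket 1 (collision)
92 → bucket 1 (collision)
45 → bucket 6
847 → bucket 2
Final buckets:
0: 546
1: 417 -> 729 -> 92
2: 847
3: -
4: 134
5: 785 -> 395
6: 45
7: 748 -> 592
8: -
9: -
10: -
11: 245
12: -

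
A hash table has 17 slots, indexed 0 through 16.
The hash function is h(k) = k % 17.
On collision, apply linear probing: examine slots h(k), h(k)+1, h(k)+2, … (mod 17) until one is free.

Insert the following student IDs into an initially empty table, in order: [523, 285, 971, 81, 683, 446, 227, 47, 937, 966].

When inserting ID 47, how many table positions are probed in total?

4

523: h=13 -> slot 13
285: h=13, probe 13,14 -> slot 14
971: h=2 -> slot 2
81: h=13, probe 13,14,15 -> slot 15
683: h=3 -> slot 3
446: h=4 -> slot 4
227: h=6 -> slot 6
47: h=13, probe 13,14,15,16 -> slot 16
937: h=2, probe 2,3,4,5 -> slot 5
966: h=14, probe 14,15,16,0 -> slot 0
Table: [966, —, 971, 683, 446, 937, 227, —, —, —, —, —, —, 523, 285, 81, 47]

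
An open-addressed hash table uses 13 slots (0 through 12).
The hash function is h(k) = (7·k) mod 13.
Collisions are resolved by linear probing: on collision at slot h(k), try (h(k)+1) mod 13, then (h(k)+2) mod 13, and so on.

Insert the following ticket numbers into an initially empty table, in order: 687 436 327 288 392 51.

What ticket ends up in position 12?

687

687 hashes to 12; slot 12 is free → place at 12.
436 hashes to 10; slot 10 is free → place at 10.
327 hashes to 1; slot 1 is free → place at 1.
288 hashes to 1; 1 taken → place at 2.
392 hashes to 1; 1,2 taken → place at 3.
51 hashes to 6; slot 6 is free → place at 6.
Table: [_, 327, 288, 392, _, _, 51, _, _, _, 436, _, 687]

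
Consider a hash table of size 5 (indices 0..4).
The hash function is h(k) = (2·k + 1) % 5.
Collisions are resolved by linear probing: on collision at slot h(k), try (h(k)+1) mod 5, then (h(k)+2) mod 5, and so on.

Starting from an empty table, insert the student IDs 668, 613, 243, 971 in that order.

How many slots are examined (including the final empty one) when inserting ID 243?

3

668: h=2 → slot 2
613: h=2, probe 2,3 → slot 3
243: h=2, probe 2,3,4 → slot 4
971: h=3, probe 3,4,0 → slot 0
Table: [971, —, 668, 613, 243]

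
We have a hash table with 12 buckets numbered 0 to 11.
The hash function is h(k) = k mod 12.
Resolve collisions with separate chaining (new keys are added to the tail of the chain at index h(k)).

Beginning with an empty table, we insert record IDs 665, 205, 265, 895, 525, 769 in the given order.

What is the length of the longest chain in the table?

3

Insert 665: h=5, bucket 5 empty → new chain.
Insert 205: h=1, bucket 1 empty → new chain.
Insert 265: h=1, bucket 1 nonempty → append to chain.
Insert 895: h=7, bucket 7 empty → new chain.
Insert 525: h=9, bucket 9 empty → new chain.
Insert 769: h=1, bucket 1 nonempty → append to chain.
Final buckets:
0: .
1: 205 -> 265 -> 769
2: .
3: .
4: .
5: 665
6: .
7: 895
8: .
9: 525
10: .
11: .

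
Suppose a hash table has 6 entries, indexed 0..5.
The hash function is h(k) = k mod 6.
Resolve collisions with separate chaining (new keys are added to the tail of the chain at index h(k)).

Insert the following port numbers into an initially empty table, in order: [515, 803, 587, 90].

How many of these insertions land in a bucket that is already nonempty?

2

Insert 515: h=5, bucket 5 empty → new chain.
Insert 803: h=5, bucket 5 nonempty → append to chain.
Insert 587: h=5, bucket 5 nonempty → append to chain.
Insert 90: h=0, bucket 0 empty → new chain.
Final buckets:
0: 90
1: —
2: —
3: —
4: —
5: 515 -> 803 -> 587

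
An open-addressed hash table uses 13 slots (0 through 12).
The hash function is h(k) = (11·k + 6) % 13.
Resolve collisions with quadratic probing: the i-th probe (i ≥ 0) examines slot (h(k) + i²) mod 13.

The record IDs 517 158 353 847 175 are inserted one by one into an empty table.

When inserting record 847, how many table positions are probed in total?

3

517: h=12 -> slot 12
158: h=2 -> slot 2
353: h=2, probe 2,3 -> slot 3
847: h=2, probe 2,3,6 -> slot 6
175: h=7 -> slot 7
Table: [., ., 158, 353, ., ., 847, 175, ., ., ., ., 517]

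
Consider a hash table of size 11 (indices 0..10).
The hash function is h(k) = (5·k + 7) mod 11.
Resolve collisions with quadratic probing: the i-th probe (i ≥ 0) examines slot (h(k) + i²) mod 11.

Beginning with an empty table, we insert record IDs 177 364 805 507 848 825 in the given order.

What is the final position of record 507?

177: h=1 → slot 1
364: h=1, probe 1,2 → slot 2
805: h=6 → slot 6
507: h=1, probe 1,2,5 → slot 5
848: h=1, probe 1,2,5,10 → slot 10
825: h=7 → slot 7
Table: [-, 177, 364, -, -, 507, 805, 825, -, -, 848]

5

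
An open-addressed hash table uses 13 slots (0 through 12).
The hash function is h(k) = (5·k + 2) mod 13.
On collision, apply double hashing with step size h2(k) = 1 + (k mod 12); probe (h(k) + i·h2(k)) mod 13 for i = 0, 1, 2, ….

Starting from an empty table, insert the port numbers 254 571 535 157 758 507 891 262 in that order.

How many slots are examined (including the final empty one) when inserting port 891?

254 hashes to 11; slot 11 is free -> place at 11.
571 hashes to 10; slot 10 is free -> place at 10.
535 hashes to 12; slot 12 is free -> place at 12.
157 hashes to 7; slot 7 is free -> place at 7.
758 hashes to 9; slot 9 is free -> place at 9.
507 hashes to 2; slot 2 is free -> place at 2.
891 hashes to 11, h2=4; 11,2 taken -> place at 6.
262 hashes to 12, h2=11; 12,10 taken -> place at 8.
Table: [—, —, 507, —, —, —, 891, 157, 262, 758, 571, 254, 535]

3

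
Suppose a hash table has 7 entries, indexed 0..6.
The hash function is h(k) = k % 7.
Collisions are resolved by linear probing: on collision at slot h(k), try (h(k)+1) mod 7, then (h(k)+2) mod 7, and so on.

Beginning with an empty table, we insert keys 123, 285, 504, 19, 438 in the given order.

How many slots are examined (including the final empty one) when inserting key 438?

123 hashes to 4; slot 4 is free -> place at 4.
285 hashes to 5; slot 5 is free -> place at 5.
504 hashes to 0; slot 0 is free -> place at 0.
19 hashes to 5; 5 taken -> place at 6.
438 hashes to 4; 4,5,6,0 taken -> place at 1.
Table: [504, 438, _, _, 123, 285, 19]

5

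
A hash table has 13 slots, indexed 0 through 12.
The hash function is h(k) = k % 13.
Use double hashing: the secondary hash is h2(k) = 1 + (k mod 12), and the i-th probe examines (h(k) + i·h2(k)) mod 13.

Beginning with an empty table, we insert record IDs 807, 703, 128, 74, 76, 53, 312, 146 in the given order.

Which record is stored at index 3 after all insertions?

Insert 807: h=1, slot 1 empty => index 1.
Insert 703: h=1, h2=8, slot 1 occupied => index 9.
Insert 128: h=11, slot 11 empty => index 11.
Insert 74: h=9, h2=3, slot 9 occupied => index 12.
Insert 76: h=11, h2=5, slot 11 occupied => index 3.
Insert 53: h=1, h2=6, slot 1 occupied => index 7.
Insert 312: h=0, slot 0 empty => index 0.
Insert 146: h=3, h2=3, slot 3 occupied => index 6.
Table: [312, 807, _, 76, _, _, 146, 53, _, 703, _, 128, 74]

76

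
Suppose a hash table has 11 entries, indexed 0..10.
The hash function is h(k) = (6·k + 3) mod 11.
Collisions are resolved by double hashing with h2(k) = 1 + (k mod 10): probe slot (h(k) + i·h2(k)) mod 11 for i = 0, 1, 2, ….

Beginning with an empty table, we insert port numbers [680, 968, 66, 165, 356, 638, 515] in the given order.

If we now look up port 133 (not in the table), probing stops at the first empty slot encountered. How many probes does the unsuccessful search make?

3

680 hashes to 2; slot 2 is free -> place at 2.
968 hashes to 3; slot 3 is free -> place at 3.
66 hashes to 3, h2=7; 3 taken -> place at 10.
165 hashes to 3, h2=6; 3 taken -> place at 9.
356 hashes to 5; slot 5 is free -> place at 5.
638 hashes to 3, h2=9; 3 taken -> place at 1.
515 hashes to 2, h2=6; 2 taken -> place at 8.
Table: [_, 638, 680, 968, _, 356, _, _, 515, 165, 66]
Lookup 133: h=9, h2=4, probe 9,2,6 → slot 6 empty, not found.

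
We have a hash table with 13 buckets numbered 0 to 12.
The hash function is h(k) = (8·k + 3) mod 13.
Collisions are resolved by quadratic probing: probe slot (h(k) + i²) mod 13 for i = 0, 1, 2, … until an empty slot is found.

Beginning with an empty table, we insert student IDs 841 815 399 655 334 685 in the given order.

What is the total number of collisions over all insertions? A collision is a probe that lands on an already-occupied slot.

10

Insert 841: h=10, slot 10 empty -> index 10.
Insert 815: h=10, slot 10 occupied -> index 11.
Insert 399: h=10, slots 10,11 occupied -> index 1.
Insert 655: h=4, slot 4 empty -> index 4.
Insert 334: h=10, slots 10,11,1 occupied -> index 6.
Insert 685: h=10, slots 10,11,1,6 occupied -> index 0.
Table: [685, 399, ∅, ∅, 655, ∅, 334, ∅, ∅, ∅, 841, 815, ∅]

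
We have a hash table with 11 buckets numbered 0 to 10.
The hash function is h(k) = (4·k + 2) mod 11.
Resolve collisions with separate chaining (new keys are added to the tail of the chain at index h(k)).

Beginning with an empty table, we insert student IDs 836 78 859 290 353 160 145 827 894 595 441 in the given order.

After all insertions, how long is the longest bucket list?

5

Insert 836: h=2, bucket 2 empty -> new chain.
Insert 78: h=6, bucket 6 empty -> new chain.
Insert 859: h=6, bucket 6 nonempty -> append to chain.
Insert 290: h=7, bucket 7 empty -> new chain.
Insert 353: h=6, bucket 6 nonempty -> append to chain.
Insert 160: h=4, bucket 4 empty -> new chain.
Insert 145: h=10, bucket 10 empty -> new chain.
Insert 827: h=10, bucket 10 nonempty -> append to chain.
Insert 894: h=3, bucket 3 empty -> new chain.
Insert 595: h=6, bucket 6 nonempty -> append to chain.
Insert 441: h=6, bucket 6 nonempty -> append to chain.
Final buckets:
0: _
1: _
2: 836
3: 894
4: 160
5: _
6: 78 -> 859 -> 353 -> 595 -> 441
7: 290
8: _
9: _
10: 145 -> 827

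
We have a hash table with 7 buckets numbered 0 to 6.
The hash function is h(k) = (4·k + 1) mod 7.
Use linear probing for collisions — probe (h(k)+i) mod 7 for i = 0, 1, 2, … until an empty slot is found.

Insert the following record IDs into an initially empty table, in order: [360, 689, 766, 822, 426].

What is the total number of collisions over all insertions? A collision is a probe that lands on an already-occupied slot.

6

360 hashes to 6; slot 6 is free → place at 6.
689 hashes to 6; 6 taken → place at 0.
766 hashes to 6; 6,0 taken → place at 1.
822 hashes to 6; 6,0,1 taken → place at 2.
426 hashes to 4; slot 4 is free → place at 4.
Table: [689, 766, 822, -, 426, -, 360]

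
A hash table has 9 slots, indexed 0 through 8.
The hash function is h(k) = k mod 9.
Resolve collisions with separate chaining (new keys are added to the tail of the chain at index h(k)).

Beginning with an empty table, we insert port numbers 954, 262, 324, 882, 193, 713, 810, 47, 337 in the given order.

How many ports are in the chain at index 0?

4

954 -> bucket 0
262 -> bucket 1
324 -> bucket 0 (collision)
882 -> bucket 0 (collision)
193 -> bucket 4
713 -> bucket 2
810 -> bucket 0 (collision)
47 -> bucket 2 (collision)
337 -> bucket 4 (collision)
Final buckets:
0: 954 -> 324 -> 882 -> 810
1: 262
2: 713 -> 47
3: -
4: 193 -> 337
5: -
6: -
7: -
8: -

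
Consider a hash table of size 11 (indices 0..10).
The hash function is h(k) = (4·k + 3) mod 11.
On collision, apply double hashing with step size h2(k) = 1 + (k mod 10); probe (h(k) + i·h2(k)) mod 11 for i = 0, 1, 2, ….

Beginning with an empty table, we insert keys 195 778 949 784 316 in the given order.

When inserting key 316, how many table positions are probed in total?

3

195 hashes to 2; slot 2 is free -> place at 2.
778 hashes to 2, h2=9; 2 taken -> place at 0.
949 hashes to 4; slot 4 is free -> place at 4.
784 hashes to 4, h2=5; 4 taken -> place at 9.
316 hashes to 2, h2=7; 2,9 taken -> place at 5.
Table: [778, _, 195, _, 949, 316, _, _, _, 784, _]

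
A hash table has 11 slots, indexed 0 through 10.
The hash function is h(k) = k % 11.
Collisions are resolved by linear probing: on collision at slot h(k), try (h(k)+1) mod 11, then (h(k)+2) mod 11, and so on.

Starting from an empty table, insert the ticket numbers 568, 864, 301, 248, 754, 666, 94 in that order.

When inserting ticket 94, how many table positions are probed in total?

Insert 568: h=7, slot 7 empty => index 7.
Insert 864: h=6, slot 6 empty => index 6.
Insert 301: h=4, slot 4 empty => index 4.
Insert 248: h=6, slots 6,7 occupied => index 8.
Insert 754: h=6, slots 6,7,8 occupied => index 9.
Insert 666: h=6, slots 6,7,8,9 occupied => index 10.
Insert 94: h=6, slots 6,7,8,9,10 occupied => index 0.
Table: [94, _, _, _, 301, _, 864, 568, 248, 754, 666]

6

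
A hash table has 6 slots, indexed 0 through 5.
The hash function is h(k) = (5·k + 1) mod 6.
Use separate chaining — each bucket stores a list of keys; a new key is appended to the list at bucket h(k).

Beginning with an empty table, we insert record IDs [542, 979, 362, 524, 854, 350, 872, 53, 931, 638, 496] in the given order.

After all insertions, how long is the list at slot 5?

542 → bucket 5
979 → bucket 0
362 → bucket 5 (collision)
524 → bucket 5 (collision)
854 → bucket 5 (collision)
350 → bucket 5 (collision)
872 → bucket 5 (collision)
53 → bucket 2
931 → bucket 0 (collision)
638 → bucket 5 (collision)
496 → bucket 3
Final buckets:
0: 979 -> 931
1: .
2: 53
3: 496
4: .
5: 542 -> 362 -> 524 -> 854 -> 350 -> 872 -> 638

7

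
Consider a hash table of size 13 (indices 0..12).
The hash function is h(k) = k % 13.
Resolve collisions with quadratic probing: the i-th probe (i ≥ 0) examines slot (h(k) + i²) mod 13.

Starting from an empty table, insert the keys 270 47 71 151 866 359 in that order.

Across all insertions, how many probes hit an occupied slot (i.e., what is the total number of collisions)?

Insert 270: h=10, slot 10 empty => index 10.
Insert 47: h=8, slot 8 empty => index 8.
Insert 71: h=6, slot 6 empty => index 6.
Insert 151: h=8, slot 8 occupied => index 9.
Insert 866: h=8, slots 8,9 occupied => index 12.
Insert 359: h=8, slots 8,9,12 occupied => index 4.
Table: [∅, ∅, ∅, ∅, 359, ∅, 71, ∅, 47, 151, 270, ∅, 866]

6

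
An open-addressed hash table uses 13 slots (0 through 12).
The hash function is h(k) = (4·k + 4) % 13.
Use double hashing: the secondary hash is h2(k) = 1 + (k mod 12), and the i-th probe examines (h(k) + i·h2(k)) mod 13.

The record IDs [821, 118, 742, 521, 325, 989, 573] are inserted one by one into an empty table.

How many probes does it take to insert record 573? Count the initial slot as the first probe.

2

821: h=12 -> slot 12
118: h=8 -> slot 8
742: h=8, h2=11, probe 8,6 -> slot 6
521: h=8, h2=6, probe 8,1 -> slot 1
325: h=4 -> slot 4
989: h=8, h2=6, probe 8,1,7 -> slot 7
573: h=8, h2=10, probe 8,5 -> slot 5
Table: [., 521, ., ., 325, 573, 742, 989, 118, ., ., ., 821]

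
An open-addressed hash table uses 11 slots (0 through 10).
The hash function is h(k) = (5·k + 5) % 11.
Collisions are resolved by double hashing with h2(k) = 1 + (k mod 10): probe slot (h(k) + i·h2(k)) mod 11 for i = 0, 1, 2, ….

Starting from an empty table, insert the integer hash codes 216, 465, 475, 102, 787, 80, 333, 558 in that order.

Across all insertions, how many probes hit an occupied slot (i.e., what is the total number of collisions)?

6

216 hashes to 7; slot 7 is free → place at 7.
465 hashes to 9; slot 9 is free → place at 9.
475 hashes to 4; slot 4 is free → place at 4.
102 hashes to 9, h2=3; 9 taken → place at 1.
787 hashes to 2; slot 2 is free → place at 2.
80 hashes to 9, h2=1; 9 taken → place at 10.
333 hashes to 9, h2=4; 9,2 taken → place at 6.
558 hashes to 1, h2=9; 1,10 taken → place at 8.
Table: [—, 102, 787, —, 475, —, 333, 216, 558, 465, 80]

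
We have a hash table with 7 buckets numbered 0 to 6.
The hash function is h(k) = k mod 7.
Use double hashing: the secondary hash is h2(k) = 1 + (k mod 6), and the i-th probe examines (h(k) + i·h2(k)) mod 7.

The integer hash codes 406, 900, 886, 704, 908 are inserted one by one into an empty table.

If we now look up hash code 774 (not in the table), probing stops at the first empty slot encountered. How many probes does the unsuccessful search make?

3

406: h=0 -> slot 0
900: h=4 -> slot 4
886: h=4, h2=5, probe 4,2 -> slot 2
704: h=4, h2=3, probe 4,0,3 -> slot 3
908: h=5 -> slot 5
Table: [406, _, 886, 704, 900, 908, _]
Lookup 774: h=4, h2=1, probe 4,5,6 → slot 6 empty, not found.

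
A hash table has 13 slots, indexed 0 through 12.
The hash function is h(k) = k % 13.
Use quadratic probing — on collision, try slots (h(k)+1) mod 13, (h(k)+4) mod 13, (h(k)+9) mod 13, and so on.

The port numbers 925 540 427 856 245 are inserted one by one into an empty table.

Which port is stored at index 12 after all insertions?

925 hashes to 2; slot 2 is free -> place at 2.
540 hashes to 7; slot 7 is free -> place at 7.
427 hashes to 11; slot 11 is free -> place at 11.
856 hashes to 11; 11 taken -> place at 12.
245 hashes to 11; 11,12,2,7 taken -> place at 1.
Table: [-, 245, 925, -, -, -, -, 540, -, -, -, 427, 856]

856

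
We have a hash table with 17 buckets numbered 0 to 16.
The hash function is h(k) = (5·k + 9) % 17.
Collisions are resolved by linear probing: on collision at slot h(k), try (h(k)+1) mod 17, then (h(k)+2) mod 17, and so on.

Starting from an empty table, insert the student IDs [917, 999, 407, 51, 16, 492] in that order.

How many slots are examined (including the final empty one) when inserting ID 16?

Insert 917: h=4, slot 4 empty => index 4.
Insert 999: h=6, slot 6 empty => index 6.
Insert 407: h=4, slot 4 occupied => index 5.
Insert 51: h=9, slot 9 empty => index 9.
Insert 16: h=4, slots 4,5,6 occupied => index 7.
Insert 492: h=4, slots 4,5,6,7 occupied => index 8.
Table: [-, -, -, -, 917, 407, 999, 16, 492, 51, -, -, -, -, -, -, -]

4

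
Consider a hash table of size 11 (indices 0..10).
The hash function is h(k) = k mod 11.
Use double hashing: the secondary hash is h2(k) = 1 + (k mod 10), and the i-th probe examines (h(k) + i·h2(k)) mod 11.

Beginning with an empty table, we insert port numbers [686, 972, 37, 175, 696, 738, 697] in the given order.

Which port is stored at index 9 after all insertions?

686: h=4 => slot 4
972: h=4, h2=3, probe 4,7 => slot 7
37: h=4, h2=8, probe 4,1 => slot 1
175: h=10 => slot 10
696: h=3 => slot 3
738: h=1, h2=9, probe 1,10,8 => slot 8
697: h=4, h2=8, probe 4,1,9 => slot 9
Table: [∅, 37, ∅, 696, 686, ∅, ∅, 972, 738, 697, 175]

697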